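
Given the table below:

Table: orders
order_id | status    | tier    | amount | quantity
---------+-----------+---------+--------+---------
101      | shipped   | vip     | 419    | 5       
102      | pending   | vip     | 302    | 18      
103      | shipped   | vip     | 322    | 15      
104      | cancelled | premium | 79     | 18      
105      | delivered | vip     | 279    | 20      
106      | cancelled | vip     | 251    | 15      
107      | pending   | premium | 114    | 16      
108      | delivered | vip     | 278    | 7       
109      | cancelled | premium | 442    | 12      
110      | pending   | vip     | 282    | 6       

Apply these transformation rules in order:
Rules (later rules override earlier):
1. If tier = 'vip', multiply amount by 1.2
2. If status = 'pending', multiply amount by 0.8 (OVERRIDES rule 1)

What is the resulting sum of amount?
2938.2

Step 1: Rule 2 takes priority for records with status = 'pending'
  - 3 records: 698 × 0.8 = 558.4
Step 2: Rule 1 applies to remaining records with tier = 'vip'
  - 5 records: 1549 × 1.2 = 1858.8
Step 3: Other records unchanged: 521
Step 4: Final sum = 558.4 + 1858.8 + 521 = 2938.2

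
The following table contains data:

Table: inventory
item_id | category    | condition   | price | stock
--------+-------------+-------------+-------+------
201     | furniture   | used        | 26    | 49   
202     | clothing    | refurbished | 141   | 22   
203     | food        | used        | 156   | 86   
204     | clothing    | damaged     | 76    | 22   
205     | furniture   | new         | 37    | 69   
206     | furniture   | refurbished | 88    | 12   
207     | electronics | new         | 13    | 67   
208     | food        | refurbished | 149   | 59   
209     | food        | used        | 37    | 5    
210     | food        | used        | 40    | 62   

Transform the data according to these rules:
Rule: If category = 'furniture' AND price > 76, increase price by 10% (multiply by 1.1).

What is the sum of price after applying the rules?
771.8

Step 1: Find records where category = 'furniture' AND price > 76
Step 2: 1 records match, summing to 88
Step 3: After multiplier: 88 × 1.1 = 96.8
Step 4: Unaffected records sum: 675
Step 5: Final sum = 96.8 + 675 = 771.8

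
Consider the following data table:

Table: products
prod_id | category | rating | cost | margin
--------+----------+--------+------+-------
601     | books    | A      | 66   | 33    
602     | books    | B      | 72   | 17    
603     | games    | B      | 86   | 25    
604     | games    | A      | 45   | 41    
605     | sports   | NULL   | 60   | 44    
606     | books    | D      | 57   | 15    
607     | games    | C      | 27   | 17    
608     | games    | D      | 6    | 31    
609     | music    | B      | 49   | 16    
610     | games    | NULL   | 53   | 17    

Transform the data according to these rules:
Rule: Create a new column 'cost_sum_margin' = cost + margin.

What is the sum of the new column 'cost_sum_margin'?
777

Step 1: For each record, compute cost + margin
Example calculations:
  66 + 33 = 99
  72 + 17 = 89
  86 + 25 = 111
  ...
Step 2: Sum all derived values
Step 3: Total = 777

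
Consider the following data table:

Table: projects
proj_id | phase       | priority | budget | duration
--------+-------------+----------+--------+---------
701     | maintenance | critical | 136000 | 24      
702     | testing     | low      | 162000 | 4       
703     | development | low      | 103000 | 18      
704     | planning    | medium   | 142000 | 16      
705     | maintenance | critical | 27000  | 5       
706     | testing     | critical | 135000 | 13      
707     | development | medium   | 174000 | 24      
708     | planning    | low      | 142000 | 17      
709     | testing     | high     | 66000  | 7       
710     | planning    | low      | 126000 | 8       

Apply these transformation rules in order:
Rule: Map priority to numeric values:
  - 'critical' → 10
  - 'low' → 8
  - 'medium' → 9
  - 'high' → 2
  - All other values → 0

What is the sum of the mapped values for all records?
82

Step 1: Apply mapping to each record
Step 2: Count by status:
  'critical': 3 records × 10 = 30
  'low': 4 records × 8 = 32
  'medium': 2 records × 9 = 18
  'high': 1 records × 2 = 2
Step 3: Sum all mapped values = 82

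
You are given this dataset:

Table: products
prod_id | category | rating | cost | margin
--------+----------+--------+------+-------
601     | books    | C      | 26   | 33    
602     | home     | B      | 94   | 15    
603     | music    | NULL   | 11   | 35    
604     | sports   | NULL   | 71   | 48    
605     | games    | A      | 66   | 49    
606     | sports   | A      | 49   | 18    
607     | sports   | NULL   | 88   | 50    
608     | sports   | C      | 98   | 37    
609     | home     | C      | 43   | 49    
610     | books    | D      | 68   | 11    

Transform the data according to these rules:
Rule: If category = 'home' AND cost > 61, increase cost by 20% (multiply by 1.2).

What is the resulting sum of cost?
632.8

Step 1: Find records where category = 'home' AND cost > 61
Step 2: 1 records match, summing to 94
Step 3: After multiplier: 94 × 1.2 = 112.8
Step 4: Unaffected records sum: 520
Step 5: Final sum = 112.8 + 520 = 632.8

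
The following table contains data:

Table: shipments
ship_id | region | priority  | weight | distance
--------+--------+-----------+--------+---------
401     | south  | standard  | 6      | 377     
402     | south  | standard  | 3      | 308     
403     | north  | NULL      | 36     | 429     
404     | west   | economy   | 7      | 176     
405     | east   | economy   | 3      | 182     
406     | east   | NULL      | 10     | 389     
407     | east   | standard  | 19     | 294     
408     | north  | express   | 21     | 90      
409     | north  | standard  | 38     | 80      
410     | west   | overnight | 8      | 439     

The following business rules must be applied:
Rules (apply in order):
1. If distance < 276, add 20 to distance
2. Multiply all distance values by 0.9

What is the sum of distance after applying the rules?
2559.6

Step 1: Apply Rule 1 - Add 20 to records with distance < 276
  - 4 records affected: 528 + (4 × 20) = 608
  - Unaffected records: 2236
  - Sum after Rule 1: 2844
Step 2: Apply Rule 2 - Multiply all by 0.9
  - 2844 × 0.9 = 2559.6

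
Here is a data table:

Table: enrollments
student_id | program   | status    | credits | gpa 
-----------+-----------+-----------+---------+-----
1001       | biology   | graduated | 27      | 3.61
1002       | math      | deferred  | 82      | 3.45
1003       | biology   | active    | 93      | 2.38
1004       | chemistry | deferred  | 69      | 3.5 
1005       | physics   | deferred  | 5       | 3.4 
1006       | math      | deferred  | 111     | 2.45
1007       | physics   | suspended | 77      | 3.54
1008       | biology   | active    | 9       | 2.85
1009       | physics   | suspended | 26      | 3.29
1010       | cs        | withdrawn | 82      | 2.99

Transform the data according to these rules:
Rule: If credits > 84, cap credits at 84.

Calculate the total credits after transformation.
545

Step 1: 2 records have credits > 84
Step 2: These records originally summed to 204
Step 3: After capping: 2 × 84 = 168
Step 4: Unaffected records sum: 377
Step 5: Final sum = 168 + 377 = 545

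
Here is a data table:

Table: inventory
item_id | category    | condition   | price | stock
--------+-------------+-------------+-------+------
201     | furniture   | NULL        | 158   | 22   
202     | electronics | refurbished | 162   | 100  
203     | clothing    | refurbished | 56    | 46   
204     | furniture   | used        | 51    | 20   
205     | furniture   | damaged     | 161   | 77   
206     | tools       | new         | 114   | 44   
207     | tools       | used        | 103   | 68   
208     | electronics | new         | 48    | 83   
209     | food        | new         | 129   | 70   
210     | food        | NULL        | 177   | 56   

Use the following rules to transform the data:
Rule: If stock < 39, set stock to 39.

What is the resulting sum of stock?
622

Step 1: 2 records have stock < 39
Step 2: These records originally summed to 42
Step 3: After setting to minimum: 2 × 39 = 78
Step 4: Unaffected records sum: 544
Step 5: Final sum = 78 + 544 = 622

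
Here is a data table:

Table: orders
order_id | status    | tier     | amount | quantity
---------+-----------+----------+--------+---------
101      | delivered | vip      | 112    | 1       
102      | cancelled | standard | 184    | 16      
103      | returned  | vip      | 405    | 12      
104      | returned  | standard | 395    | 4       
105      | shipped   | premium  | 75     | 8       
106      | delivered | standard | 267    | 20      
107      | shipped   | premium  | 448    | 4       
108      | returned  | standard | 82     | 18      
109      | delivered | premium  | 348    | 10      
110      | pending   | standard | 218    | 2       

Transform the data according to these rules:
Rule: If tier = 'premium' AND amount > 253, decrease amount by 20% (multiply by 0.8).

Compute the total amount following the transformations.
2374.8

Step 1: Find records where tier = 'premium' AND amount > 253
Step 2: 2 records match, summing to 796
Step 3: After multiplier: 796 × 0.8 = 636.8
Step 4: Unaffected records sum: 1738
Step 5: Final sum = 636.8 + 1738 = 2374.8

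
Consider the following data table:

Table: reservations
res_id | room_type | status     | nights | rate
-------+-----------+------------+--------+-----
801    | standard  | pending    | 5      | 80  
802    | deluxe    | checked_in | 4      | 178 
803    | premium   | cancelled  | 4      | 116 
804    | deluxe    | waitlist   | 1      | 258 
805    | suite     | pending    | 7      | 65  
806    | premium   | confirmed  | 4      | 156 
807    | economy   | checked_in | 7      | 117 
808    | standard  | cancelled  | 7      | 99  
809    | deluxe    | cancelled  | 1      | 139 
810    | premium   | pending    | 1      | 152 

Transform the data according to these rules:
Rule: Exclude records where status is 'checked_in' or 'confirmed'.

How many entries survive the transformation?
7

Step 1: Count records to exclude
  - 2 (checked_in) + 1 (confirmed) = 3 records
Step 2: Total records: 10
Step 3: Remaining = 10 - 3 = 7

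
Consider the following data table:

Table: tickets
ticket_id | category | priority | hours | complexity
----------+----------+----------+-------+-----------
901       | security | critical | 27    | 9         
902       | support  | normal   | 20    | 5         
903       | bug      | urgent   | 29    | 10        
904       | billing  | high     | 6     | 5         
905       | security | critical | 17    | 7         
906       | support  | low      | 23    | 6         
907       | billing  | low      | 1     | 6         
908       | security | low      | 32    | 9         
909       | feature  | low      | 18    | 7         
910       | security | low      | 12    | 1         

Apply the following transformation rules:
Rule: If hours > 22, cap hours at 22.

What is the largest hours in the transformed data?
22

Step 1: Original maximum hours = 32
Step 2: Apply cap at 22
Step 3: 4 records had hours > 22 and were capped
Step 4: Maximum after transformation = 22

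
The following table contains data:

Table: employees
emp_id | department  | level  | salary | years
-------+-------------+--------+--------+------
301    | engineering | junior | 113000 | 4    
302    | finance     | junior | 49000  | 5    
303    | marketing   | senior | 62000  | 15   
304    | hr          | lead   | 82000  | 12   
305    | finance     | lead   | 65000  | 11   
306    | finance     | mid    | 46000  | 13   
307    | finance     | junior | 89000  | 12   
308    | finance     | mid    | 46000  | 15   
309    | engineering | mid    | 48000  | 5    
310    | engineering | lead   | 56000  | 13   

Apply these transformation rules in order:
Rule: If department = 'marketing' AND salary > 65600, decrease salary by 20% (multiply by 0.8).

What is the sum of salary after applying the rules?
656000

Step 1: Find records where department = 'marketing' AND salary > 65600
Step 2: 0 records match, summing to 0
Step 3: After multiplier: 0 × 0.8 = 0.0
Step 4: Unaffected records sum: 656000
Step 5: Final sum = 0.0 + 656000 = 656000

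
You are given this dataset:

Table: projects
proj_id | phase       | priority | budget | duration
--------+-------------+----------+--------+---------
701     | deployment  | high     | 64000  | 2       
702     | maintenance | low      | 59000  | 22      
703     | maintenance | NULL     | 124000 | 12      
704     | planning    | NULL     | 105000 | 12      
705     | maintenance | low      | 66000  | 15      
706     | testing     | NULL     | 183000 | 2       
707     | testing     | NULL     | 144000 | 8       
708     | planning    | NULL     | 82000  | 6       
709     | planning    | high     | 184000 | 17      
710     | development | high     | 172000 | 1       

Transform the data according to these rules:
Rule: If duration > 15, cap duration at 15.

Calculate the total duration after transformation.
88

Step 1: 2 records have duration > 15
Step 2: These records originally summed to 39
Step 3: After capping: 2 × 15 = 30
Step 4: Unaffected records sum: 58
Step 5: Final sum = 30 + 58 = 88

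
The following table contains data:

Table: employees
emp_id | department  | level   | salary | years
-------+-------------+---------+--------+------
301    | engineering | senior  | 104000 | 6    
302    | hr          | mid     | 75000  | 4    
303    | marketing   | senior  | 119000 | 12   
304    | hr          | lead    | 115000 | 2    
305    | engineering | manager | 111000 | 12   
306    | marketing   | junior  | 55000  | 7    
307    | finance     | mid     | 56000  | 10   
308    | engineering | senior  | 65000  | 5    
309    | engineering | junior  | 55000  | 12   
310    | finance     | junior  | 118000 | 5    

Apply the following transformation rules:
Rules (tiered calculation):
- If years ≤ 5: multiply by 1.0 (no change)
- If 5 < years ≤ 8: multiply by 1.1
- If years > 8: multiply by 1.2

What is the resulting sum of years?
85.5

Step 1: Tier 1 (years ≤ 5): 4 records, sum = 16 × 1.0 = 16.0
Step 2: Tier 2 (5 < years ≤ 8): 2 records, sum = 13 × 1.1 = 14.3
Step 3: Tier 3 (years > 8): 4 records, sum = 46 × 1.2 = 55.2
Step 4: Final sum = 16.0 + 14.3 + 55.2 = 85.5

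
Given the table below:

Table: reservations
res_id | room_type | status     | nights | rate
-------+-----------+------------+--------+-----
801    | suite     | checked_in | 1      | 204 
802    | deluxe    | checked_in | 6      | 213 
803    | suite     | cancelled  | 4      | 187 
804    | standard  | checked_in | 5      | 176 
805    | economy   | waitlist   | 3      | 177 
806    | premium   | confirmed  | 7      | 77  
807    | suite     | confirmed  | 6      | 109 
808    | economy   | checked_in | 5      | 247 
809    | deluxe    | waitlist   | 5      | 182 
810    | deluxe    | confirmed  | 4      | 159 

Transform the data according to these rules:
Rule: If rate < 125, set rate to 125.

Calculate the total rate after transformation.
1795

Step 1: 2 records have rate < 125
Step 2: These records originally summed to 186
Step 3: After setting to minimum: 2 × 125 = 250
Step 4: Unaffected records sum: 1545
Step 5: Final sum = 250 + 1545 = 1795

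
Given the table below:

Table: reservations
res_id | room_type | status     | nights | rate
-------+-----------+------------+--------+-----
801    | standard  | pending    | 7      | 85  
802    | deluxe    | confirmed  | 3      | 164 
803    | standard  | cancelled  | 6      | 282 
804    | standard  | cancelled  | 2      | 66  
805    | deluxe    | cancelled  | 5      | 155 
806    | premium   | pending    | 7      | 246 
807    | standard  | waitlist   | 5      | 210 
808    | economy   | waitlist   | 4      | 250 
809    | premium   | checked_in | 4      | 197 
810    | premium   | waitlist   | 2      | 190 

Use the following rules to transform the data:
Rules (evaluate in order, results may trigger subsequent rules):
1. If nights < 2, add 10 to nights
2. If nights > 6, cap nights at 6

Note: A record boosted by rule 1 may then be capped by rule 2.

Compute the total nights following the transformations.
43

Step 1: Apply rule 1 to records with nights < 2
  - 0 records get bonus of 10
  - Of these, 0 records then exceed 6 and get capped
Step 2: Apply rule 2 to records with nights > 6
  - 2 records (original) are capped
Step 3: Calculate final sum = 43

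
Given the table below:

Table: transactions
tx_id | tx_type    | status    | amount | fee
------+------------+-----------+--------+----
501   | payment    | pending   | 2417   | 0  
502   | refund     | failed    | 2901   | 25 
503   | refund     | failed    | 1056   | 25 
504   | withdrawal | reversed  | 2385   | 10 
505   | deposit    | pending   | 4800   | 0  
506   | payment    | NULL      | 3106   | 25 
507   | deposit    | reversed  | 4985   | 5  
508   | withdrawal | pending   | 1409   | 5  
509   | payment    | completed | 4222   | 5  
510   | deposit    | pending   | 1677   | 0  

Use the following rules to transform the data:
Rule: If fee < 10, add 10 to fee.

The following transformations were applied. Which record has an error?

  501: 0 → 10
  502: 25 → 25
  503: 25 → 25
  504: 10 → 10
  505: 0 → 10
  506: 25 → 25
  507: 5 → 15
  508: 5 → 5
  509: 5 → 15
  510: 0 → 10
Record 508 has an error. The correct transformed value should be 15, not 5.

Step 1: Check each record against the rule
Step 2: Record 508 has fee = 5
Step 3: Since 5 < 10, the bonus should have been applied
Step 4: Correct value = 15, but claimed value = 5
Conclusion: Record 508 has the error.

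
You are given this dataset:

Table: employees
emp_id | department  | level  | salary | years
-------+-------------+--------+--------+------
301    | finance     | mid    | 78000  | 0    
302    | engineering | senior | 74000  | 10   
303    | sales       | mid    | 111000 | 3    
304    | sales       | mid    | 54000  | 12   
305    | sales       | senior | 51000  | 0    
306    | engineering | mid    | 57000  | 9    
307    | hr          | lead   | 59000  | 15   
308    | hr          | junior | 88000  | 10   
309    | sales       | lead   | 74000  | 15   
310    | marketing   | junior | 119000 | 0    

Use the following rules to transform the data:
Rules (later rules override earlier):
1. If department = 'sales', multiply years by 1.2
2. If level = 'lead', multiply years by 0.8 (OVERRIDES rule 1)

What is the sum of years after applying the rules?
71.0

Step 1: Rule 2 takes priority for records with level = 'lead'
  - 2 records: 30 × 0.8 = 24.0
Step 2: Rule 1 applies to remaining records with department = 'sales'
  - 3 records: 15 × 1.2 = 18.0
Step 3: Other records unchanged: 29
Step 4: Final sum = 24.0 + 18.0 + 29 = 71.0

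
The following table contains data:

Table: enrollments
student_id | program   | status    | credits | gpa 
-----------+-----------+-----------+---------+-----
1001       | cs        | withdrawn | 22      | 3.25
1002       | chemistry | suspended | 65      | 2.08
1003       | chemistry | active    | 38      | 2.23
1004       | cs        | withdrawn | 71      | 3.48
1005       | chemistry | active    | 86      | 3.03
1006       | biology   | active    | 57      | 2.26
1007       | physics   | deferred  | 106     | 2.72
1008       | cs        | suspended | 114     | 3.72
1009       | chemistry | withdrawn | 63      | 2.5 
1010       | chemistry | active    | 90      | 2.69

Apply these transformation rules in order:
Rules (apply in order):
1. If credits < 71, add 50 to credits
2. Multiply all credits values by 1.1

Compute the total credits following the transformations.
1058.2

Step 1: Apply Rule 1 - Add 50 to records with credits < 71
  - 5 records affected: 245 + (5 × 50) = 495
  - Unaffected records: 467
  - Sum after Rule 1: 962
Step 2: Apply Rule 2 - Multiply all by 1.1
  - 962 × 1.1 = 1058.2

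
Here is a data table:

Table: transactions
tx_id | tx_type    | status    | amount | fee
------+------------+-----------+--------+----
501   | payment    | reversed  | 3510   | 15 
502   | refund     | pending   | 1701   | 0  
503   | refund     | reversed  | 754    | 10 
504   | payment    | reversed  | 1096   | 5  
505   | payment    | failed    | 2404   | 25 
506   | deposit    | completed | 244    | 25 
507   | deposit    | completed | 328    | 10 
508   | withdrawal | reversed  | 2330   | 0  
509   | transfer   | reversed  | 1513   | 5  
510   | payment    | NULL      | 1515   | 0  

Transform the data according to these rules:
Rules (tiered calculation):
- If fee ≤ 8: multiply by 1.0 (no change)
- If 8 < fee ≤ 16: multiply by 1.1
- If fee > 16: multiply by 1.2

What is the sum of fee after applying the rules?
108.5

Step 1: Tier 1 (fee ≤ 8): 5 records, sum = 10 × 1.0 = 10.0
Step 2: Tier 2 (8 < fee ≤ 16): 3 records, sum = 35 × 1.1 = 38.5
Step 3: Tier 3 (fee > 16): 2 records, sum = 50 × 1.2 = 60.0
Step 4: Final sum = 10.0 + 38.5 + 60.0 = 108.5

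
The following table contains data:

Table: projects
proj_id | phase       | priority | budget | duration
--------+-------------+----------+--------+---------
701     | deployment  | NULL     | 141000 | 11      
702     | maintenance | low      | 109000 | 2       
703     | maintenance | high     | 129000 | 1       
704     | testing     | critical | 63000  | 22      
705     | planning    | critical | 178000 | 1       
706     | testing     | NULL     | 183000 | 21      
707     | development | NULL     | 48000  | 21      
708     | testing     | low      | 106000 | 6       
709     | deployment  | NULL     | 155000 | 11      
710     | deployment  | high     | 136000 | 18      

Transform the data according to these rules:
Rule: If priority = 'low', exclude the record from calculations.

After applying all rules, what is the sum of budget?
1033000

Step 1: Identify records where priority = 'low'
Step 2: The excluded records sum to 215000
Step 3: Original total budget = 1248000
Step 4: Remaining total = 1248000 - 215000 = 1033000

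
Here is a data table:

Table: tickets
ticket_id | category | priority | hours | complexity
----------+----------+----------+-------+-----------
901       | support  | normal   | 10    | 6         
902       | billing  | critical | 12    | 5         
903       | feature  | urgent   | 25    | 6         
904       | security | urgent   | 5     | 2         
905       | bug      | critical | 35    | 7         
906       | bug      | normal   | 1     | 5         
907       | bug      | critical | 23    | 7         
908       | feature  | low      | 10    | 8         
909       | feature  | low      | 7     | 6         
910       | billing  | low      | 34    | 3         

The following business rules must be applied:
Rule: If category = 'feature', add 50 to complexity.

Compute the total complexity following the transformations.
205

Step 1: Count records where category = 'feature': 3
Step 2: Total bonus added: 3 × 50 = 150
Step 3: Original sum of complexity: 55
Step 4: Final sum = 55 + 150 = 205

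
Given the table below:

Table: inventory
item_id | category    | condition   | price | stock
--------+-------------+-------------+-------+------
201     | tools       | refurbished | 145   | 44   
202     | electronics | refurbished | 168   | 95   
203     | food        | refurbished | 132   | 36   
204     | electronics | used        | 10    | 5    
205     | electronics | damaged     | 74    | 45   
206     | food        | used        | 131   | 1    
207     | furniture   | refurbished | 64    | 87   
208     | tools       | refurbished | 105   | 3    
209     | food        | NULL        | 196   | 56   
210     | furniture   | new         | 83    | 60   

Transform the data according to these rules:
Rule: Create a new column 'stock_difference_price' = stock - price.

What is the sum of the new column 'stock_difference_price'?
-676

Step 1: For each record, compute stock - price
Example calculations:
  44 - 145 = -101
  95 - 168 = -73
  36 - 132 = -96
  ...
Step 2: Sum all derived values
Step 3: Total = -676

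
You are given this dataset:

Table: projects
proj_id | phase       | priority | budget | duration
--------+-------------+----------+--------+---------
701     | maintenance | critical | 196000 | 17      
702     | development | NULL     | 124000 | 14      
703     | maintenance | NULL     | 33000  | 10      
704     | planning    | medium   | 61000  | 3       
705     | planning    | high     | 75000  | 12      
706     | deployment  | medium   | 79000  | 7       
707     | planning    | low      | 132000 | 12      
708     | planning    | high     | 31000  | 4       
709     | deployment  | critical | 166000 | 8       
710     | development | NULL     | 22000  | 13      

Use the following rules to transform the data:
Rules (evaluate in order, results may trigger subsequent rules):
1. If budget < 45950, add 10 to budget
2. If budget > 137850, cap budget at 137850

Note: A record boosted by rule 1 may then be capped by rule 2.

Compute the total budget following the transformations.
832730

Step 1: Apply rule 1 to records with budget < 45950
  - 3 records get bonus of 10
  - Of these, 0 records then exceed 137850 and get capped
Step 2: Apply rule 2 to records with budget > 137850
  - 2 records (original) are capped
Step 3: Calculate final sum = 832730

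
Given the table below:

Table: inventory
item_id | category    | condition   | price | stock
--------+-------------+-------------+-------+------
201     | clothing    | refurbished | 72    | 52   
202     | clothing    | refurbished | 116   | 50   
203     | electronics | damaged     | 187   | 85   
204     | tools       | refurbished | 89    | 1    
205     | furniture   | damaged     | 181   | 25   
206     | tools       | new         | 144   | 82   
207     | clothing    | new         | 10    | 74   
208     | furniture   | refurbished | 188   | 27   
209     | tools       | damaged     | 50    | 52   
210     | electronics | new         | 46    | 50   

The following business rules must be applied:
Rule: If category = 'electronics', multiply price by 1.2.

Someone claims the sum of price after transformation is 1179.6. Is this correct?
No, the correct result is 1129.6.

Step 1: Calculate the correct sum after transformation
Step 2: Apply multiplier 1.2 to records where category = 'electronics'
Step 3: Correct result = 1129.6
Step 4: Claimed result = 1179.6
Step 5: 1129.6 ≠ 1179.6
Conclusion: The claimed result is incorrect. The correct answer is 1129.6.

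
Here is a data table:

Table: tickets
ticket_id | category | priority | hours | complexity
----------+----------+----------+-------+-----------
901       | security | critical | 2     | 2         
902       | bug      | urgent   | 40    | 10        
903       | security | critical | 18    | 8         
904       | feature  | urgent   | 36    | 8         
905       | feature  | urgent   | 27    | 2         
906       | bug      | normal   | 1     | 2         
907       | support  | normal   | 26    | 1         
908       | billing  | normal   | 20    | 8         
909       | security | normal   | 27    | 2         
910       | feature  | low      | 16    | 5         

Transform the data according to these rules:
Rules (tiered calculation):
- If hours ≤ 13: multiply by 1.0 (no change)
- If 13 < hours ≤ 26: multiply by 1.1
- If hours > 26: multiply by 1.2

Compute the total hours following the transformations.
247.0

Step 1: Tier 1 (hours ≤ 13): 2 records, sum = 3 × 1.0 = 3.0
Step 2: Tier 2 (13 < hours ≤ 26): 4 records, sum = 80 × 1.1 = 88.0
Step 3: Tier 3 (hours > 26): 4 records, sum = 130 × 1.2 = 156.0
Step 4: Final sum = 3.0 + 88.0 + 156.0 = 247.0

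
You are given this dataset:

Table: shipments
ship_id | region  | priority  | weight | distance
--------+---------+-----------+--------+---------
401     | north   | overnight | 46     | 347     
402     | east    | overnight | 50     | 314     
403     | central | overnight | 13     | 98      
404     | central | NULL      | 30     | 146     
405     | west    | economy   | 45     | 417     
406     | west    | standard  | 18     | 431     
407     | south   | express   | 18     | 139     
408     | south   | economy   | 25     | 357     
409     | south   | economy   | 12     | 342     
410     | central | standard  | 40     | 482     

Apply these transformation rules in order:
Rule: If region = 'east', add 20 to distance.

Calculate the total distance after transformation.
3093

Step 1: Count records where region = 'east': 1
Step 2: Total bonus added: 1 × 20 = 20
Step 3: Original sum of distance: 3073
Step 4: Final sum = 3073 + 20 = 3093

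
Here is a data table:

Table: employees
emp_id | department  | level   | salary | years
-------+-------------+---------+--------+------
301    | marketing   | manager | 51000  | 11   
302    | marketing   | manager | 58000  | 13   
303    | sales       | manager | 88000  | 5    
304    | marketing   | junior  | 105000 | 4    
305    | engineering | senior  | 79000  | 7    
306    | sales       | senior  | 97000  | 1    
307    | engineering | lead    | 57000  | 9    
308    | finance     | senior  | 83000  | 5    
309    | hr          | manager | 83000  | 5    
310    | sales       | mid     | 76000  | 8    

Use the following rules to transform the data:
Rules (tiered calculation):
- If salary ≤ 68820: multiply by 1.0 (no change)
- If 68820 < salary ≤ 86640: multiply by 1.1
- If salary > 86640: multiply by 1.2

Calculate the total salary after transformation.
867100.0

Step 1: Tier 1 (salary ≤ 68820): 3 records, sum = 166000 × 1.0 = 166000.0
Step 2: Tier 2 (68820 < salary ≤ 86640): 4 records, sum = 321000 × 1.1 = 353100.0
Step 3: Tier 3 (salary > 86640): 3 records, sum = 290000 × 1.2 = 348000.0
Step 4: Final sum = 166000.0 + 353100.0 + 348000.0 = 867100.0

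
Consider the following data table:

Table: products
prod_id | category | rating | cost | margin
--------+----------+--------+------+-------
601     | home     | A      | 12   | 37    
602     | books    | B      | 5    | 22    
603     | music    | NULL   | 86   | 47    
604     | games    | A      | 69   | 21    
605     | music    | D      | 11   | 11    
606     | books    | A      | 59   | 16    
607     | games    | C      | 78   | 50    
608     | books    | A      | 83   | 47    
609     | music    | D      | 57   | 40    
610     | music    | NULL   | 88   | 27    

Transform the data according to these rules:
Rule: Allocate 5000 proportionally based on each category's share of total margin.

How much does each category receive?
books: 1336.48, games: 1116.35, home: 581.76, music: 1965.41

Step 1: Calculate total margin = 318
Step 2: Calculate each category's proportion:
  books: 85/318 = 26.73% → 1336.48
  games: 71/318 = 22.33% → 1116.35
  home: 37/318 = 11.64% → 581.76
  music: 125/318 = 39.31% → 1965.41
Step 3: Verify: sum of allocations ≈ 5000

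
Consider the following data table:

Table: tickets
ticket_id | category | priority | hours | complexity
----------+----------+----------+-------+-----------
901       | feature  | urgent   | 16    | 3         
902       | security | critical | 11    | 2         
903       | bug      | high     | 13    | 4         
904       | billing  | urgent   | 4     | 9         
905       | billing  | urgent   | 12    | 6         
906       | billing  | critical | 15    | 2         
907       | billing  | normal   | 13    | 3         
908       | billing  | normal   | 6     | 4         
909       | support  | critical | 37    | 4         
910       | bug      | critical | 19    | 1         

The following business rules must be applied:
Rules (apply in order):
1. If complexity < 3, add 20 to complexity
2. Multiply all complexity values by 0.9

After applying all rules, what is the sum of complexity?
88.2

Step 1: Apply Rule 1 - Add 20 to records with complexity < 3
  - 3 records affected: 5 + (3 × 20) = 65
  - Unaffected records: 33
  - Sum after Rule 1: 98
Step 2: Apply Rule 2 - Multiply all by 0.9
  - 98 × 0.9 = 88.2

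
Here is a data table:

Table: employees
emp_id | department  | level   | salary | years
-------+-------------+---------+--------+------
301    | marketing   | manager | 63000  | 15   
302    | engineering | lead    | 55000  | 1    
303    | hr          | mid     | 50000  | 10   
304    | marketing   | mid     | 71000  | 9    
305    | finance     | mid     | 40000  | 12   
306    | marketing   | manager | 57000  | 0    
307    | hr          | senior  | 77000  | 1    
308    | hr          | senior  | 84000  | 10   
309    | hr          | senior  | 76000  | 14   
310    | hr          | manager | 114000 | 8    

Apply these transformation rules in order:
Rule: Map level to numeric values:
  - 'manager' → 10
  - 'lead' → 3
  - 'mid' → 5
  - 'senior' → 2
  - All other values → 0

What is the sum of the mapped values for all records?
54

Step 1: Apply mapping to each record
Step 2: Count by status:
  'manager': 3 records × 10 = 30
  'lead': 1 records × 3 = 3
  'mid': 3 records × 5 = 15
  'senior': 3 records × 2 = 6
Step 3: Sum all mapped values = 54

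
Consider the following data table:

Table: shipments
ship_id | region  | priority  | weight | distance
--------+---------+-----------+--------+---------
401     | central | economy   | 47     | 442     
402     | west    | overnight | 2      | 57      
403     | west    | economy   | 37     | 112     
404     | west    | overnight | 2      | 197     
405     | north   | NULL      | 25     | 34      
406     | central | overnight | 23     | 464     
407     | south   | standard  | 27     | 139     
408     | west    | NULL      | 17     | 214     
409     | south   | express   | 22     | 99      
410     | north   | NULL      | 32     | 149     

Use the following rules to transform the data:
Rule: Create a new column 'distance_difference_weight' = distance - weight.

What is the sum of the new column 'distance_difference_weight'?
1673

Step 1: For each record, compute distance - weight
Example calculations:
  442 - 47 = 395
  57 - 2 = 55
  112 - 37 = 75
  ...
Step 2: Sum all derived values
Step 3: Total = 1673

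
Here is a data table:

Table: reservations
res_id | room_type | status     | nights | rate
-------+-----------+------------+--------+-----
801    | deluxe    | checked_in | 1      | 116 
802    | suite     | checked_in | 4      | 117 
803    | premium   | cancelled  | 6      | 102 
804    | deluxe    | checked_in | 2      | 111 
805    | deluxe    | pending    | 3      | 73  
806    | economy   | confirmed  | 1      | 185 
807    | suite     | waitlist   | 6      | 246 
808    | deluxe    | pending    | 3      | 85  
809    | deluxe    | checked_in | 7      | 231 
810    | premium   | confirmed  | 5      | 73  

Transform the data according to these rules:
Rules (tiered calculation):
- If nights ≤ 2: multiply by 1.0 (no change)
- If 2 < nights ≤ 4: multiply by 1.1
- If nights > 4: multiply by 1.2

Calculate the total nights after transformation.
43.8

Step 1: Tier 1 (nights ≤ 2): 3 records, sum = 4 × 1.0 = 4.0
Step 2: Tier 2 (2 < nights ≤ 4): 3 records, sum = 10 × 1.1 = 11.0
Step 3: Tier 3 (nights > 4): 4 records, sum = 24 × 1.2 = 28.8
Step 4: Final sum = 4.0 + 11.0 + 28.8 = 43.8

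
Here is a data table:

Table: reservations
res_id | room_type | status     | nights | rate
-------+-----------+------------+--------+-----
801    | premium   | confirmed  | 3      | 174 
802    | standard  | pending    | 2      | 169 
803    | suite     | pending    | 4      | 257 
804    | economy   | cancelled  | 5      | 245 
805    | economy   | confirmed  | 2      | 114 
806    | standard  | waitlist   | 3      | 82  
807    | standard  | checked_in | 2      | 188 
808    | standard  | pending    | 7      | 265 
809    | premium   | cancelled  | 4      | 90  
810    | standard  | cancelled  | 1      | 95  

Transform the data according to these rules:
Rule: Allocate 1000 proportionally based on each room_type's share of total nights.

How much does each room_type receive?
economy: 212.12, premium: 212.12, standard: 454.55, suite: 121.21

Step 1: Calculate total nights = 33
Step 2: Calculate each room_type's proportion:
  economy: 7/33 = 21.21% → 212.12
  premium: 7/33 = 21.21% → 212.12
  standard: 15/33 = 45.45% → 454.55
  suite: 4/33 = 12.12% → 121.21
Step 3: Verify: sum of allocations ≈ 1000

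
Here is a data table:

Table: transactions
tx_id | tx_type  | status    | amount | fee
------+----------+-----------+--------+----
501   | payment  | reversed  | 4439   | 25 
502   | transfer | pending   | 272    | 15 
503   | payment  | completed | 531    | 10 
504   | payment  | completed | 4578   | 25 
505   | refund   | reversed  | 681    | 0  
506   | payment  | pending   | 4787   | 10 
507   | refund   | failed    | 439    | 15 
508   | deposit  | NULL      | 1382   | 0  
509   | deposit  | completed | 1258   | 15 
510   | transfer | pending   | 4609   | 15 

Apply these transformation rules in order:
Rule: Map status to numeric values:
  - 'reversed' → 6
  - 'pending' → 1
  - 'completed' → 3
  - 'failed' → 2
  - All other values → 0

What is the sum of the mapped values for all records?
26

Step 1: Apply mapping to each record
Step 2: Count by status:
  'reversed': 2 records × 6 = 12
  'pending': 3 records × 1 = 3
  'completed': 3 records × 3 = 9
  'failed': 1 records × 2 = 2
Step 3: Sum all mapped values = 26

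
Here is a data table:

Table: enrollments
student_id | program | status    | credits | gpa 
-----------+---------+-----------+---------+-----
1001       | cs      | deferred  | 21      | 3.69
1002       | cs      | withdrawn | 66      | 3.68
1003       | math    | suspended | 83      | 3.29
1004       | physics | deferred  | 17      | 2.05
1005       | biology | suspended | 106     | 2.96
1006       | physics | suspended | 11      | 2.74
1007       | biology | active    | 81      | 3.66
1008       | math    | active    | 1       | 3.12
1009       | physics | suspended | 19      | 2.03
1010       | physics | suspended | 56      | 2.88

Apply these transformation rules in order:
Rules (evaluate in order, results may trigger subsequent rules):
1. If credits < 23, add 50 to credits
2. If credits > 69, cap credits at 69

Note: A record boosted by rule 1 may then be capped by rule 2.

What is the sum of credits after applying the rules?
646

Step 1: Apply rule 1 to records with credits < 23
  - 5 records get bonus of 50
  - Of these, 1 records then exceed 69 and get capped
Step 2: Apply rule 2 to records with credits > 69
  - 3 records (original) are capped
Step 3: Calculate final sum = 646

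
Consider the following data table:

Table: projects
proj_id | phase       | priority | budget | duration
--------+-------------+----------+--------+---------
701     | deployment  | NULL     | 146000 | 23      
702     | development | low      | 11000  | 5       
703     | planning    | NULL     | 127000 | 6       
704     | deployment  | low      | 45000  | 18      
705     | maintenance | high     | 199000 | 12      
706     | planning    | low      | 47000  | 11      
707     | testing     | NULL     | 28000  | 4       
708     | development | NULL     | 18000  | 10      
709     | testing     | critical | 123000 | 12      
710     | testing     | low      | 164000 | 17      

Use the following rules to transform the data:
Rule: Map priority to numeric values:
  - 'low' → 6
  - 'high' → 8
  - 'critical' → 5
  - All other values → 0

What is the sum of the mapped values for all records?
37

Step 1: Apply mapping to each record
Step 2: Count by status:
  'low': 4 records × 6 = 24
  'high': 1 records × 8 = 8
  'critical': 1 records × 5 = 5
Step 3: Sum all mapped values = 37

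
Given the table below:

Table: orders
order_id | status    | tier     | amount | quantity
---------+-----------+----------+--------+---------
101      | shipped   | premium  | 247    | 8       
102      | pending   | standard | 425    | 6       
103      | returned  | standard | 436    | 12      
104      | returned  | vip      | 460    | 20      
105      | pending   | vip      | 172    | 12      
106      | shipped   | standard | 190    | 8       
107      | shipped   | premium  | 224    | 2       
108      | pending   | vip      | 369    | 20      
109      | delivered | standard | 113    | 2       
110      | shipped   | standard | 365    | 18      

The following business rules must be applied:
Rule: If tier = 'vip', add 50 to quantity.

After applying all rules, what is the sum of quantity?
258

Step 1: Count records where tier = 'vip': 3
Step 2: Total bonus added: 3 × 50 = 150
Step 3: Original sum of quantity: 108
Step 4: Final sum = 108 + 150 = 258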